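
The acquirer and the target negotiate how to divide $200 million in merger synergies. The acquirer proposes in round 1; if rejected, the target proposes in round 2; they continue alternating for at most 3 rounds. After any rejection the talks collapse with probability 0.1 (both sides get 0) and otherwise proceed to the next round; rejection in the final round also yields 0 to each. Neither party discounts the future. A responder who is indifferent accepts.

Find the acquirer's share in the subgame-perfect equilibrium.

182

Round 3 (the acquirer proposes): rejection yields 0 for the target; the acquirer offers 0 and keeps 200.
Round 2 (the target proposes): rejecting gives the acquirer an expected 0.9 × 200 = 180. The target offers 180 and keeps 200 − 180 = 20.
Round 1 (the acquirer proposes): rejecting gives the target an expected 0.9 × 20 = 18, so the acquirer offers 18, keeping 182.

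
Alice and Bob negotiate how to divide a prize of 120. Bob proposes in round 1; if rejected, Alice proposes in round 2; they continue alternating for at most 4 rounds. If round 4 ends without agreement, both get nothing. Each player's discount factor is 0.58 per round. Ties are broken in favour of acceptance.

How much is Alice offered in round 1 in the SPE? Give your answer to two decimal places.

Work backward from the last round.
Round 4 (Alice proposes): Bob will accept anything ≥ 0, so Alice offers 0 and keeps 120.
Round 3 (Bob proposes): Alice can get 120 next round, worth 0.58 × 120 = 69.6 now, so Bob offers 69.6, keeping 50.4.
Round 2 (Alice proposes): Bob can get 50.4 next round, worth 0.58 × 50.4 = 29.232 now; Alice offers that and keeps 90.768.
Round 1 (Bob proposes): Alice can get 90.768 next round, worth 0.58 × 90.768 = 52.64544 now. Bob offers 52.64544 and keeps 120 − 52.64544 = 67.35456.

52.65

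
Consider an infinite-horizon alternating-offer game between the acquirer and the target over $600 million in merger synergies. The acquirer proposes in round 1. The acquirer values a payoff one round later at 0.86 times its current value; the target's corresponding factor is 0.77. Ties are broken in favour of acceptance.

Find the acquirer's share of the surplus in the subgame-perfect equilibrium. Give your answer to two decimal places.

In a stationary SPE each proposer offers the other exactly their discounted continuation value.
If the acquirer keeps x when proposing and the target keeps y when proposing, then x = 600 − 0.77y and y = 600 − 0.86x.
Solving: x = 600(1 − 0.77) / (1 − 0.86·0.77) = 138 / 0.3378 ≈ 408.5258.
The target gets 600 − 408.5258 ≈ 191.4742.

408.53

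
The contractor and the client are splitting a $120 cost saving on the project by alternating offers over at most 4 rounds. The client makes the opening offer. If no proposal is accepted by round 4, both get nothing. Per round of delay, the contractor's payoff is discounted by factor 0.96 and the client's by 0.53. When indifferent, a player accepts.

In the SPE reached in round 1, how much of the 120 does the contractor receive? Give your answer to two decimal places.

Round 4 (the contractor proposes): rejection yields 0 for the client; the contractor offers 0 and keeps 120.
Round 3 (the client proposes): the contractor can get 120 next round, worth 0.96 × 120 = 115.2 now. The client offers 115.2 and keeps 120 − 115.2 = 4.8.
Round 2 (the contractor proposes): the client can get 4.8 next round, worth 0.53 × 4.8 = 2.544 now, so the contractor offers 2.544, keeping 117.456.
Round 1 (the client proposes): the contractor can get 117.456 next round, worth 0.96 × 117.456 = 112.75776 now; the client offers that and keeps 7.24224.

112.76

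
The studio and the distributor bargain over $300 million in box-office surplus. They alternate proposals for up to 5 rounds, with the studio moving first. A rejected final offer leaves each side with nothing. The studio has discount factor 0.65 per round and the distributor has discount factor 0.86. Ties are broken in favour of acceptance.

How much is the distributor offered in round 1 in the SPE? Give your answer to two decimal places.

140.78

Round 5 (the studio proposes): rejection yields 0 for the distributor; the studio offers 0 and keeps 300.
Round 4 (the distributor proposes): the studio can get 300 next round, worth 0.65 × 300 = 195 now. The distributor offers 195 and keeps 300 − 195 = 105.
Round 3 (the studio proposes): the distributor can get 105 next round, worth 0.86 × 105 = 90.3 now; the studio offers that and keeps 209.7.
Round 2 (the distributor proposes): the studio can get 209.7 next round, worth 0.65 × 209.7 = 136.305 now; the distributor offers that and keeps 163.695.
Round 1 (the studio proposes): the distributor can get 163.695 next round, worth 0.86 × 163.695 = 140.7777 now, so the studio offers 140.7777, keeping 159.2223.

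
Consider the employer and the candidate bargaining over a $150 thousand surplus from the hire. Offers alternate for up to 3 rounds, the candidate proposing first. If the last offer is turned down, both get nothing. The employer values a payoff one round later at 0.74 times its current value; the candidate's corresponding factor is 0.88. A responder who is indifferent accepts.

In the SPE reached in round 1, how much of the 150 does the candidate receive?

Round 3 (the candidate proposes): rejection yields 0 for the employer; the candidate offers 0 and keeps 150.
Round 2 (the employer proposes): the candidate can get 150 next round, worth 0.88 × 150 = 132 now; the employer offers that and keeps 18.
Round 1 (the candidate proposes): the employer can get 18 next round, worth 0.74 × 18 = 13.32 now; the candidate offers that and keeps 136.68.

136.68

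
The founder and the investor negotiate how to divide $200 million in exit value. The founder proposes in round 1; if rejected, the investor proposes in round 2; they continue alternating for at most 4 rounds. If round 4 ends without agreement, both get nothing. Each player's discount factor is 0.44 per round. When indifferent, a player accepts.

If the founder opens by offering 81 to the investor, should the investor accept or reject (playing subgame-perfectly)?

Accept

Round 4 (the investor proposes): the founder will accept anything ≥ 0, so the investor offers 0 and keeps 200.
Round 3 (the founder proposes): the investor can get 200 next round, worth 0.44 × 200 = 88 now. The founder offers 88 and keeps 200 − 88 = 112.
Round 2 (the investor proposes): the founder can get 112 next round, worth 0.44 × 112 = 49.28 now; the investor offers that and keeps 150.72.
So by rejecting in round 1, the investor gets 150.72 next round, worth 0.44 × 150.72 = 66.3168 now.
Offer 81 ≥ 66.3168, so the investor accepts.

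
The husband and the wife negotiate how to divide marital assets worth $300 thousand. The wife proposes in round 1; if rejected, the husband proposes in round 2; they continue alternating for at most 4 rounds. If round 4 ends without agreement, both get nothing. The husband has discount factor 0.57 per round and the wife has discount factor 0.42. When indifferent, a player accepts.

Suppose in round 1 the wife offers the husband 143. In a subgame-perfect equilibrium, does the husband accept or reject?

Round 4 (the husband proposes): rejection yields 0 for the wife; the husband offers 0 and keeps 300.
Round 3 (the wife proposes): the husband can get 300 next round, worth 0.57 × 300 = 171 now; the wife offers that and keeps 129.
Round 2 (the husband proposes): the wife can get 129 next round, worth 0.42 × 129 = 54.18 now, so the husband offers 54.18, keeping 245.82.
So by rejecting in round 1, the husband gets 245.82 next round, worth 0.57 × 245.82 = 140.1174 now.
Offer 143 ≥ 140.1174, so the husband accepts.

Accept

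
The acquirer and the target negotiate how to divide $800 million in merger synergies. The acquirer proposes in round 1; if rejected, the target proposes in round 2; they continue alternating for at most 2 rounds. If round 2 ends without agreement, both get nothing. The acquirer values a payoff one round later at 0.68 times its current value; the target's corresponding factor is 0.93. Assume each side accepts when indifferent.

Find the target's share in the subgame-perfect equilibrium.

Round 2 (the target proposes): rejection yields 0 for the acquirer; the target offers 0 and keeps 800.
Round 1 (the acquirer proposes): the target can get 800 next round, worth 0.93 × 800 = 744 now; the acquirer offers that and keeps 56.

744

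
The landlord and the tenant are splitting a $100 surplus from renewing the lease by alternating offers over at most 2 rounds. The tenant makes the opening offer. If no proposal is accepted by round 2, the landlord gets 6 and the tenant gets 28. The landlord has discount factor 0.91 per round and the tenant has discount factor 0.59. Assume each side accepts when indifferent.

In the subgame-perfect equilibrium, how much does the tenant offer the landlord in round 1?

Round 2 (the landlord proposes): the tenant gets 28 if talks fail, so the landlord offers 28 and keeps 72.
Round 1 (the tenant proposes): the landlord can get 72 next round, worth 0.91 × 72 = 65.52 now. The tenant offers 65.52 and keeps 100 − 65.52 = 34.48.

65.52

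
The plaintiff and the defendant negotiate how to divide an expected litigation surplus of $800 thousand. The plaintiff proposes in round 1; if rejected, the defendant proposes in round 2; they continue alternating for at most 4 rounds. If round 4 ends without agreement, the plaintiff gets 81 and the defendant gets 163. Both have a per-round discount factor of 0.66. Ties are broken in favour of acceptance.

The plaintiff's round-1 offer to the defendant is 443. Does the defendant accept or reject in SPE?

Accept

Round 4 (the defendant proposes): the plaintiff gets 81 if talks fail, so the defendant offers 81 and keeps 719.
Round 3 (the plaintiff proposes): the defendant can get 719 next round, worth 0.66 × 719 = 474.54 now; the plaintiff offers that and keeps 325.46.
Round 2 (the defendant proposes): the plaintiff can get 325.46 next round, worth 0.66 × 325.46 = 214.8036 now, so the defendant offers 214.8036, keeping 585.1964.
So by rejecting in round 1, the defendant gets 585.1964 next round, worth 0.66 × 585.1964 = 386.229624 now.
Offer 443 ≥ 386.229624, so the defendant accepts.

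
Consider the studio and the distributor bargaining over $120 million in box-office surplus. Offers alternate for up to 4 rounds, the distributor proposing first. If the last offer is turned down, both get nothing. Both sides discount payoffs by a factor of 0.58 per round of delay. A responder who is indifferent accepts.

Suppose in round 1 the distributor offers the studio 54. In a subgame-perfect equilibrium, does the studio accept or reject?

Accept

Round 4 (the studio proposes): rejection yields 0 for the distributor; the studio offers 0 and keeps 120.
Round 3 (the distributor proposes): the studio can get 120 next round, worth 0.58 × 120 = 69.6 now. The distributor offers 69.6 and keeps 120 − 69.6 = 50.4.
Round 2 (the studio proposes): the distributor can get 50.4 next round, worth 0.58 × 50.4 = 29.232 now. The studio offers 29.232 and keeps 120 − 29.232 = 90.768.
So by rejecting in round 1, the studio gets 90.768 next round, worth 0.58 × 90.768 = 52.64544 now.
Offer 54 ≥ 52.64544, so the studio accepts.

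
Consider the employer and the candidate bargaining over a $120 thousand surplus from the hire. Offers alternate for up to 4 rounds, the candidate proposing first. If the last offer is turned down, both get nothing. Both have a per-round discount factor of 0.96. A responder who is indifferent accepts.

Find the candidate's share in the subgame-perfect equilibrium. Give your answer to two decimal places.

Round 4 (the employer proposes): rejection yields 0 for the candidate; the employer offers 0 and keeps 120.
Round 3 (the candidate proposes): the employer can get 120 next round, worth 0.96 × 120 = 115.2 now. The candidate offers 115.2 and keeps 120 − 115.2 = 4.8.
Round 2 (the employer proposes): the candidate can get 4.8 next round, worth 0.96 × 4.8 = 4.608 now, so the employer offers 4.608, keeping 115.392.
Round 1 (the candidate proposes): the employer can get 115.392 next round, worth 0.96 × 115.392 = 110.77632 now. The candidate offers 110.77632 and keeps 120 − 110.77632 = 9.22368.

9.22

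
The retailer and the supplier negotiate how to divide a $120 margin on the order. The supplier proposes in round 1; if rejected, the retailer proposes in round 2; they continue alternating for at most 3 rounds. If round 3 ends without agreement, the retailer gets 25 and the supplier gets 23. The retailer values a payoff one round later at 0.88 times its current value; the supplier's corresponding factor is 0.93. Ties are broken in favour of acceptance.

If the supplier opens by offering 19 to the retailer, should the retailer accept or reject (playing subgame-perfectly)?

Reject

Round 3 (the supplier proposes): the retailer gets 25 if talks fail, so the supplier offers 25 and keeps 95.
Round 2 (the retailer proposes): the supplier can get 95 next round, worth 0.93 × 95 = 88.35 now; the retailer offers that and keeps 31.65.
So by rejecting in round 1, the retailer gets 31.65 next round, worth 0.88 × 31.65 = 27.852 now.
Offer 19 < 27.852, so the retailer rejects.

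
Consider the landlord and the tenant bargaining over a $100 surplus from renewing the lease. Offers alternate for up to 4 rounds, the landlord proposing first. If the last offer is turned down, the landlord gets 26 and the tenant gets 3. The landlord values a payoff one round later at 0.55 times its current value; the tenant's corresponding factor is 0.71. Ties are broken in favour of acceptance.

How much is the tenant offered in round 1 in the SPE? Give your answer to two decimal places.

Solve by backward induction from round 4.
Round 4 (the tenant proposes): the landlord gets 26 if talks fail, so the tenant offers 26 and keeps 74.
Round 3 (the landlord proposes): the tenant can get 74 next round, worth 0.71 × 74 = 52.54 now. The landlord offers 52.54 and keeps 100 − 52.54 = 47.46.
Round 2 (the tenant proposes): the landlord can get 47.46 next round, worth 0.55 × 47.46 = 26.103 now. The tenant offers 26.103 and keeps 100 − 26.103 = 73.897.
Round 1 (the landlord proposes): the tenant can get 73.897 next round, worth 0.71 × 73.897 = 52.46687 now. The landlord offers 52.46687 and keeps 100 − 52.46687 = 47.53313.

52.47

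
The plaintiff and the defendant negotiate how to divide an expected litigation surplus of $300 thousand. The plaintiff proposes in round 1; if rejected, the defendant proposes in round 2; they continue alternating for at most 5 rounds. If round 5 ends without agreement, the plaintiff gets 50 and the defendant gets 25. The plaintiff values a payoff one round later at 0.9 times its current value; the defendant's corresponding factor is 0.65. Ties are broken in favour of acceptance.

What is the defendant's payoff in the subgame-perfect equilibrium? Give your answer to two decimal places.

39.46

Round 5 (the plaintiff proposes): the defendant gets 25 if talks fail, so the plaintiff offers 25 and keeps 275.
Round 4 (the defendant proposes): the plaintiff can get 275 next round, worth 0.9 × 275 = 247.5 now; the defendant offers that and keeps 52.5.
Round 3 (the plaintiff proposes): the defendant can get 52.5 next round, worth 0.65 × 52.5 = 34.125 now; the plaintiff offers that and keeps 265.875.
Round 2 (the defendant proposes): the plaintiff can get 265.875 next round, worth 0.9 × 265.875 = 239.2875 now; the defendant offers that and keeps 60.7125.
Round 1 (the plaintiff proposes): the defendant can get 60.7125 next round, worth 0.65 × 60.7125 = 39.463125 now; the plaintiff offers that and keeps 260.536875.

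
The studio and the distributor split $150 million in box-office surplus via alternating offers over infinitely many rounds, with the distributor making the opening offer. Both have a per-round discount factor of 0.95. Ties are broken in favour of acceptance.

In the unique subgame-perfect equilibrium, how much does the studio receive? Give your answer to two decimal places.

73.08

In a stationary SPE each proposer offers the other exactly their discounted continuation value.
If the distributor keeps x when proposing and the studio keeps y when proposing, then x = 150 − 0.95y and y = 150 − 0.95x.
Solving: x = 150(1 − 0.95) / (1 − 0.95·0.95) = 7.5 / 0.0975 ≈ 76.9231.
The studio gets 150 − 76.9231 ≈ 73.0769.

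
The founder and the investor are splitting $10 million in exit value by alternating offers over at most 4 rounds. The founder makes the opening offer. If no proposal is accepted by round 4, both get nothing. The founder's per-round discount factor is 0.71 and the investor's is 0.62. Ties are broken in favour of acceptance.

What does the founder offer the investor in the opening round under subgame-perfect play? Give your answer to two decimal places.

4.53

Round 4 (the investor proposes): rejection yields 0 for the founder; the investor offers 0 and keeps 10.
Round 3 (the founder proposes): the investor can get 10 next round, worth 0.62 × 10 = 6.2 now, so the founder offers 6.2, keeping 3.8.
Round 2 (the investor proposes): the founder can get 3.8 next round, worth 0.71 × 3.8 = 2.698 now; the investor offers that and keeps 7.302.
Round 1 (the founder proposes): the investor can get 7.302 next round, worth 0.62 × 7.302 = 4.52724 now. The founder offers 4.52724 and keeps 10 − 4.52724 = 5.47276.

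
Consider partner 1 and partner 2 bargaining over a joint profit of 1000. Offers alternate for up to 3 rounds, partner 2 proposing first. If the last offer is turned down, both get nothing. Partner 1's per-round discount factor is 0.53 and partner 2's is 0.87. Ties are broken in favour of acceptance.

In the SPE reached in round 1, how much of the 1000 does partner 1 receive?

Round 3 (partner 2 proposes): rejection yields 0 for partner 1; partner 2 offers 0 and keeps 1000.
Round 2 (partner 1 proposes): partner 2 can get 1000 next round, worth 0.87 × 1000 = 870 now, so partner 1 offers 870, keeping 130.
Round 1 (partner 2 proposes): partner 1 can get 130 next round, worth 0.53 × 130 = 68.9 now, so partner 2 offers 68.9, keeping 931.1.

68.9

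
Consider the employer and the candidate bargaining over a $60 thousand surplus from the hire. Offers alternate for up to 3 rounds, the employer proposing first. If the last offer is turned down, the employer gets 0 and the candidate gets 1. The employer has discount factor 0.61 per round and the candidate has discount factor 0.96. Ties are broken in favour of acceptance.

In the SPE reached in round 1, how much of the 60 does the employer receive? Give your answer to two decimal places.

Round 3 (the employer proposes): the candidate gets 1 if talks fail, so the employer offers 1 and keeps 59.
Round 2 (the candidate proposes): the employer can get 59 next round, worth 0.61 × 59 = 35.99 now, so the candidate offers 35.99, keeping 24.01.
Round 1 (the employer proposes): the candidate can get 24.01 next round, worth 0.96 × 24.01 = 23.0496 now; the employer offers that and keeps 36.9504.

36.95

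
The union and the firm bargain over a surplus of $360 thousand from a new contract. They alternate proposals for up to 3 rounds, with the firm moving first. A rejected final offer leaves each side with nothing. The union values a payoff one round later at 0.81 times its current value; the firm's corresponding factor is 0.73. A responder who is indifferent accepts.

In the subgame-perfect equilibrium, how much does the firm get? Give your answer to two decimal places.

Round 3 (the firm proposes): the union will accept anything ≥ 0, so the firm offers 0 and keeps 360.
Round 2 (the union proposes): the firm can get 360 next round, worth 0.73 × 360 = 262.8 now. The union offers 262.8 and keeps 360 − 262.8 = 97.2.
Round 1 (the firm proposes): the union can get 97.2 next round, worth 0.81 × 97.2 = 78.732 now. The firm offers 78.732 and keeps 360 − 78.732 = 281.268.

281.27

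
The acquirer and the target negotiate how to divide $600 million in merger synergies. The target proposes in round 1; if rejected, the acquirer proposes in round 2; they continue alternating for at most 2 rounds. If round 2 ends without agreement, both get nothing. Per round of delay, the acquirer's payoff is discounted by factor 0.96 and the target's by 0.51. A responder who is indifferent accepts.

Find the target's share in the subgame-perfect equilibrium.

24

Work backward from the last round.
Round 2 (the acquirer proposes): rejection yields 0 for the target; the acquirer offers 0 and keeps 600.
Round 1 (the target proposes): the acquirer can get 600 next round, worth 0.96 × 600 = 576 now. The target offers 576 and keeps 600 − 576 = 24.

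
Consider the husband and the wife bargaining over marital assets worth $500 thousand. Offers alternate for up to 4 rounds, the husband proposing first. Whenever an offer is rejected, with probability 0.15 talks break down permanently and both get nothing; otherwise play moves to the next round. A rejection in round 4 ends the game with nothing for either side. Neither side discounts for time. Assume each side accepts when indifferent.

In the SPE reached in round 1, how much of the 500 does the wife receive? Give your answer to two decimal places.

370.81

By backward induction:
Round 4 (the wife proposes): rejection yields 0 for the husband; the wife offers 0 and keeps 500.
Round 3 (the husband proposes): rejecting gives the wife an expected 0.85 × 500 = 425, so the husband offers 425, keeping 75.
Round 2 (the wife proposes): rejecting gives the husband an expected 0.85 × 75 = 63.75; the wife offers that and keeps 436.25.
Round 1 (the husband proposes): rejecting gives the wife an expected 0.85 × 436.25 = 370.8125, so the husband offers 370.8125, keeping 129.1875.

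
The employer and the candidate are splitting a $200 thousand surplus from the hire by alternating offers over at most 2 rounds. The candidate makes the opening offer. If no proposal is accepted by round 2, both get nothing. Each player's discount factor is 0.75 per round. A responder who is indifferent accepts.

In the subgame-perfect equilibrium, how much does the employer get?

150

Round 2 (the employer proposes): the candidate will accept anything ≥ 0, so the employer offers 0 and keeps 200.
Round 1 (the candidate proposes): the employer can get 200 next round, worth 0.75 × 200 = 150 now; the candidate offers that and keeps 50.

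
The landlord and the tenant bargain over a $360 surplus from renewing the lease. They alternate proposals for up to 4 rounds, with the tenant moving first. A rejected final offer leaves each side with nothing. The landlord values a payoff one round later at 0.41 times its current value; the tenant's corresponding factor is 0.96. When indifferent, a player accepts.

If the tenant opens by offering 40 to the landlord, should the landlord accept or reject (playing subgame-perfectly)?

Reject

Work out the landlord's continuation value if the offer is rejected.
Round 4 (the landlord proposes): the tenant will accept anything ≥ 0, so the landlord offers 0 and keeps 360.
Round 3 (the tenant proposes): the landlord can get 360 next round, worth 0.41 × 360 = 147.6 now, so the tenant offers 147.6, keeping 212.4.
Round 2 (the landlord proposes): the tenant can get 212.4 next round, worth 0.96 × 212.4 = 203.904 now, so the landlord offers 203.904, keeping 156.096.
So by rejecting in round 1, the landlord gets 156.096 next round, worth 0.41 × 156.096 = 63.99936 now.
Offer 40 < 63.99936, so the landlord rejects.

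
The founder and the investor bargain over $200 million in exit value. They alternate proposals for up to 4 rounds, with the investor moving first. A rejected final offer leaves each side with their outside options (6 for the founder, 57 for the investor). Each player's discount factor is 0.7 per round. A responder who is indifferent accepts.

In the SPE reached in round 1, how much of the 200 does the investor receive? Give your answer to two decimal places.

108.95

By backward induction:
Round 4 (the founder proposes): the investor gets 57 if talks fail, so the founder offers 57 and keeps 143.
Round 3 (the investor proposes): the founder can get 143 next round, worth 0.7 × 143 = 100.1 now. The investor offers 100.1 and keeps 200 − 100.1 = 99.9.
Round 2 (the founder proposes): the investor can get 99.9 next round, worth 0.7 × 99.9 = 69.93 now. The founder offers 69.93 and keeps 200 − 69.93 = 130.07.
Round 1 (the investor proposes): the founder can get 130.07 next round, worth 0.7 × 130.07 = 91.049 now; the investor offers that and keeps 108.951.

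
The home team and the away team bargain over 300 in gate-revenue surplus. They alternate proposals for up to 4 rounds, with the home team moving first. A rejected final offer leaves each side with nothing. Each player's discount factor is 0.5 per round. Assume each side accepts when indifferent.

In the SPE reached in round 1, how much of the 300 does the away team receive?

112.5

By backward induction:
Round 4 (the away team proposes): the home team will accept anything ≥ 0, so the away team offers 0 and keeps 300.
Round 3 (the home team proposes): the away team can get 300 next round, worth 0.5 × 300 = 150 now. The home team offers 150 and keeps 300 − 150 = 150.
Round 2 (the away team proposes): the home team can get 150 next round, worth 0.5 × 150 = 75 now. The away team offers 75 and keeps 300 − 75 = 225.
Round 1 (the home team proposes): the away team can get 225 next round, worth 0.5 × 225 = 112.5 now, so the home team offers 112.5, keeping 187.5.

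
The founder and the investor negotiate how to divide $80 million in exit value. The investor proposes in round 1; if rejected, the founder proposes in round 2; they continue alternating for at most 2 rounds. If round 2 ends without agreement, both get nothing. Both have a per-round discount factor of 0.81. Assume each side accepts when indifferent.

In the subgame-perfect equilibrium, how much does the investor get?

Round 2 (the founder proposes): the investor will accept anything ≥ 0, so the founder offers 0 and keeps 80.
Round 1 (the investor proposes): the founder can get 80 next round, worth 0.81 × 80 = 64.8 now; the investor offers that and keeps 15.2.

15.2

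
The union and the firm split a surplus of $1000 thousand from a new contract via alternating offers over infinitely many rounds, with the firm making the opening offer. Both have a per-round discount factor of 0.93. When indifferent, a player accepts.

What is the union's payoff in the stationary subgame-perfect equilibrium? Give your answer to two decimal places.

481.87

Let x be the firm's share when the firm proposes and y be the union's share when the union proposes.
The union accepts iff offered ≥ 0.93·y, so x = 1000 − 0.93y. Symmetrically y = 1000 − 0.93x.
Substituting: x = 1000 − 0.93(1000 − 0.93x), giving x(1 − 0.93·0.93) = 1000(1 − 0.93).
So x = 1000 × 0.07 / 0.1351 ≈ 518.1347, and the union receives 1000 − x ≈ 481.8653.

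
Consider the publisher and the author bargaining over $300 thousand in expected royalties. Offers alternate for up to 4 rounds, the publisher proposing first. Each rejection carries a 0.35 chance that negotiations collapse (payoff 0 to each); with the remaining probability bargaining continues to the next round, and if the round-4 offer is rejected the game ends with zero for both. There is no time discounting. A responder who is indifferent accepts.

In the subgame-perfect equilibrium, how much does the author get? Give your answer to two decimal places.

150.64

Round 4 (the author proposes): rejection yields 0 for the publisher; the author offers 0 and keeps 300.
Round 3 (the publisher proposes): rejecting gives the author an expected 0.65 × 300 = 195. The publisher offers 195 and keeps 300 − 195 = 105.
Round 2 (the author proposes): rejecting gives the publisher an expected 0.65 × 105 = 68.25; the author offers that and keeps 231.75.
Round 1 (the publisher proposes): rejecting gives the author an expected 0.65 × 231.75 = 150.6375, so the publisher offers 150.6375, keeping 149.3625.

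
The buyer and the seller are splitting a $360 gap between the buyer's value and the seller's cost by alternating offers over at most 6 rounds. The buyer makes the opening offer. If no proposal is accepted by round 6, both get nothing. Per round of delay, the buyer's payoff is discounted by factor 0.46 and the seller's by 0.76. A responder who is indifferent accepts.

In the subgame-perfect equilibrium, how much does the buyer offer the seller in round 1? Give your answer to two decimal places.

Round 6 (the seller proposes): rejection yields 0 for the buyer; the seller offers 0 and keeps 360.
Round 5 (the buyer proposes): the seller can get 360 next round, worth 0.76 × 360 = 273.6 now. The buyer offers 273.6 and keeps 360 − 273.6 = 86.4.
Round 4 (the seller proposes): the buyer can get 86.4 next round, worth 0.46 × 86.4 = 39.744 now, so the seller offers 39.744, keeping 320.256.
Round 3 (the buyer proposes): the seller can get 320.256 next round, worth 0.76 × 320.256 = 243.39456 now. The buyer offers 243.39456 and keeps 360 − 243.39456 = 116.60544.
Round 2 (the seller proposes): the buyer can get 116.60544 next round, worth 0.46 × 116.60544 = 53.6385024 now. The seller offers 53.6385024 and keeps 360 − 53.6385024 = 306.3614976.
Round 1 (the buyer proposes): the seller can get 306.3614976 next round, worth 0.76 × 306.3614976 = 232.834738176 now. The buyer offers 232.834738176 and keeps 360 − 232.834738176 = 127.165261824.

232.83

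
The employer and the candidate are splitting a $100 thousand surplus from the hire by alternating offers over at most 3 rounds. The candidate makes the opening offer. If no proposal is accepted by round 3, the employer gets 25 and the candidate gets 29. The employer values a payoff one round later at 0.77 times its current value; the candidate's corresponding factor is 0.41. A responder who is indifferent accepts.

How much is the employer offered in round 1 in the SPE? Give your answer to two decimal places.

Round 3 (the candidate proposes): the employer gets 25 if talks fail, so the candidate offers 25 and keeps 75.
Round 2 (the employer proposes): the candidate can get 75 next round, worth 0.41 × 75 = 30.75 now; the employer offers that and keeps 69.25.
Round 1 (the candidate proposes): the employer can get 69.25 next round, worth 0.77 × 69.25 = 53.3225 now. The candidate offers 53.3225 and keeps 100 − 53.3225 = 46.6775.

53.32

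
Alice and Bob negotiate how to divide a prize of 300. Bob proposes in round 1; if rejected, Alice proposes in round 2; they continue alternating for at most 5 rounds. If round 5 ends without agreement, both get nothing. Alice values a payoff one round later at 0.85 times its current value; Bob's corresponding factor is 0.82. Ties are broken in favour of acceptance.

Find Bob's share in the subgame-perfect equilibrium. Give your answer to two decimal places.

By backward induction:
Round 5 (Bob proposes): Alice will accept anything ≥ 0, so Bob offers 0 and keeps 300.
Round 4 (Alice proposes): Bob can get 300 next round, worth 0.82 × 300 = 246 now, so Alice offers 246, keeping 54.
Round 3 (Bob proposes): Alice can get 54 next round, worth 0.85 × 54 = 45.9 now. Bob offers 45.9 and keeps 300 − 45.9 = 254.1.
Round 2 (Alice proposes): Bob can get 254.1 next round, worth 0.82 × 254.1 = 208.362 now; Alice offers that and keeps 91.638.
Round 1 (Bob proposes): Alice can get 91.638 next round, worth 0.85 × 91.638 = 77.8923 now, so Bob offers 77.8923, keeping 222.1077.

222.11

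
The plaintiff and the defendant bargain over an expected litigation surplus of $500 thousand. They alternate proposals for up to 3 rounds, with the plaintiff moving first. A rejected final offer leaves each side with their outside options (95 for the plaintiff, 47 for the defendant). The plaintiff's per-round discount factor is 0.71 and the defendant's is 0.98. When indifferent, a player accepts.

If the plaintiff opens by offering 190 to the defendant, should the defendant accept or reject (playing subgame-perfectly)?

Accept

Work out the defendant's continuation value if the offer is rejected.
Round 3 (the plaintiff proposes): the defendant gets 47 if talks fail, so the plaintiff offers 47 and keeps 453.
Round 2 (the defendant proposes): the plaintiff can get 453 next round, worth 0.71 × 453 = 321.63 now, so the defendant offers 321.63, keeping 178.37.
So by rejecting in round 1, the defendant gets 178.37 next round, worth 0.98 × 178.37 = 174.8026 now.
Offer 190 ≥ 174.8026, so the defendant accepts.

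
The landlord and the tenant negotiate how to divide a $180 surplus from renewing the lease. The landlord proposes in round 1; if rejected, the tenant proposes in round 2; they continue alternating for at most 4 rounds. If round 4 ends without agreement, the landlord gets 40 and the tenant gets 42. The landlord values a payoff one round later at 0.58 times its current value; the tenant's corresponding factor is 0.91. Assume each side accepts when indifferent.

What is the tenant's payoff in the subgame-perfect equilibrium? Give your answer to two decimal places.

Round 4 (the tenant proposes): the landlord gets 40 if talks fail, so the tenant offers 40 and keeps 140.
Round 3 (the landlord proposes): the tenant can get 140 next round, worth 0.91 × 140 = 127.4 now, so the landlord offers 127.4, keeping 52.6.
Round 2 (the tenant proposes): the landlord can get 52.6 next round, worth 0.58 × 52.6 = 30.508 now. The tenant offers 30.508 and keeps 180 − 30.508 = 149.492.
Round 1 (the landlord proposes): the tenant can get 149.492 next round, worth 0.91 × 149.492 = 136.03772 now. The landlord offers 136.03772 and keeps 180 − 136.03772 = 43.96228.

136.04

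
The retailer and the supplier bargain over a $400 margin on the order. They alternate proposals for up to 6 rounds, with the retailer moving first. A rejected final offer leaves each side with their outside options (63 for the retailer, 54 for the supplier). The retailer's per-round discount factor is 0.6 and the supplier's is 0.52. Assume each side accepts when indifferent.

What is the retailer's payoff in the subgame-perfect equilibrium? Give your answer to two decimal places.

Round 6 (the supplier proposes): the retailer gets 63 if talks fail, so the supplier offers 63 and keeps 337.
Round 5 (the retailer proposes): the supplier can get 337 next round, worth 0.52 × 337 = 175.24 now. The retailer offers 175.24 and keeps 400 − 175.24 = 224.76.
Round 4 (the supplier proposes): the retailer can get 224.76 next round, worth 0.6 × 224.76 = 134.856 now. The supplier offers 134.856 and keeps 400 − 134.856 = 265.144.
Round 3 (the retailer proposes): the supplier can get 265.144 next round, worth 0.52 × 265.144 = 137.87488 now, so the retailer offers 137.87488, keeping 262.12512.
Round 2 (the supplier proposes): the retailer can get 262.12512 next round, worth 0.6 × 262.12512 = 157.275072 now; the supplier offers that and keeps 242.724928.
Round 1 (the retailer proposes): the supplier can get 242.724928 next round, worth 0.52 × 242.724928 = 126.21696256 now; the retailer offers that and keeps 273.78303744.

273.78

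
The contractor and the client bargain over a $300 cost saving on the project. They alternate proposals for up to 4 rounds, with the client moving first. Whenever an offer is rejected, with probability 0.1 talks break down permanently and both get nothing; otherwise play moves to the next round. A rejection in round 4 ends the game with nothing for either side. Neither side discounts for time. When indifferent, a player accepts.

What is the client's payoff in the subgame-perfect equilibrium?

By backward induction:
Round 4 (the contractor proposes): rejection yields 0 for the client; the contractor offers 0 and keeps 300.
Round 3 (the client proposes): rejecting gives the contractor an expected 0.9 × 300 = 270, so the client offers 270, keeping 30.
Round 2 (the contractor proposes): rejecting gives the client an expected 0.9 × 30 = 27, so the contractor offers 27, keeping 273.
Round 1 (the client proposes): rejecting gives the contractor an expected 0.9 × 273 = 245.7; the client offers that and keeps 54.3.

54.3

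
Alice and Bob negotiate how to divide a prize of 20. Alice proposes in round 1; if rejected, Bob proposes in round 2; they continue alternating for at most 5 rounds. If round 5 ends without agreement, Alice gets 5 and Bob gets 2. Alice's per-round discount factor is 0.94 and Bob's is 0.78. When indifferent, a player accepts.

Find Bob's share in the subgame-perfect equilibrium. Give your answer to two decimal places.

Round 5 (Alice proposes): Bob gets 2 if talks fail, so Alice offers 2 and keeps 18.
Round 4 (Bob proposes): Alice can get 18 next round, worth 0.94 × 18 = 16.92 now; Bob offers that and keeps 3.08.
Round 3 (Alice proposes): Bob can get 3.08 next round, worth 0.78 × 3.08 = 2.4024 now; Alice offers that and keeps 17.5976.
Round 2 (Bob proposes): Alice can get 17.5976 next round, worth 0.94 × 17.5976 = 16.541744 now; Bob offers that and keeps 3.458256.
Round 1 (Alice proposes): Bob can get 3.458256 next round, worth 0.78 × 3.458256 = 2.69743968 now. Alice offers 2.69743968 and keeps 20 − 2.69743968 = 17.30256032.

2.70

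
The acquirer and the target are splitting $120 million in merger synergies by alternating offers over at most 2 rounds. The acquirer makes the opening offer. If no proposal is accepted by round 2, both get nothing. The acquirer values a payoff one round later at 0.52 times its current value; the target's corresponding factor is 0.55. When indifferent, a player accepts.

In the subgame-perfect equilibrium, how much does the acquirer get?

Solve by backward induction from round 2.
Round 2 (the target proposes): rejection yields 0 for the acquirer; the target offers 0 and keeps 120.
Round 1 (the acquirer proposes): the target can get 120 next round, worth 0.55 × 120 = 66 now; the acquirer offers that and keeps 54.

54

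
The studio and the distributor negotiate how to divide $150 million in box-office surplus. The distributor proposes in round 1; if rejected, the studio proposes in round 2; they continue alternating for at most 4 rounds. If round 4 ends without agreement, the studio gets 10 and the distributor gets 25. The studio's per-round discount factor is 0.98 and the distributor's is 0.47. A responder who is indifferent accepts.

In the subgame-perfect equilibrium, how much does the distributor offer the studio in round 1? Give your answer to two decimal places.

Round 4 (the studio proposes): the distributor gets 25 if talks fail, so the studio offers 25 and keeps 125.
Round 3 (the distributor proposes): the studio can get 125 next round, worth 0.98 × 125 = 122.5 now. The distributor offers 122.5 and keeps 150 − 122.5 = 27.5.
Round 2 (the studio proposes): the distributor can get 27.5 next round, worth 0.47 × 27.5 = 12.925 now. The studio offers 12.925 and keeps 150 − 12.925 = 137.075.
Round 1 (the distributor proposes): the studio can get 137.075 next round, worth 0.98 × 137.075 = 134.3335 now; the distributor offers that and keeps 15.6665.

134.33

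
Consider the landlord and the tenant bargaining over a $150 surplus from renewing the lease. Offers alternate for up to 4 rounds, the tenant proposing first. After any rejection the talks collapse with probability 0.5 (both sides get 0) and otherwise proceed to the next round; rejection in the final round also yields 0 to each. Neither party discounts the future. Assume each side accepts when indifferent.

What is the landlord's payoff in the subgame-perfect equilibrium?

Round 4 (the landlord proposes): the tenant will accept anything ≥ 0, so the landlord offers 0 and keeps 150.
Round 3 (the tenant proposes): rejecting gives the landlord an expected 0.5 × 150 = 75. The tenant offers 75 and keeps 150 − 75 = 75.
Round 2 (the landlord proposes): rejecting gives the tenant an expected 0.5 × 75 = 37.5, so the landlord offers 37.5, keeping 112.5.
Round 1 (the tenant proposes): rejecting gives the landlord an expected 0.5 × 112.5 = 56.25. The tenant offers 56.25 and keeps 150 − 56.25 = 93.75.

56.25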